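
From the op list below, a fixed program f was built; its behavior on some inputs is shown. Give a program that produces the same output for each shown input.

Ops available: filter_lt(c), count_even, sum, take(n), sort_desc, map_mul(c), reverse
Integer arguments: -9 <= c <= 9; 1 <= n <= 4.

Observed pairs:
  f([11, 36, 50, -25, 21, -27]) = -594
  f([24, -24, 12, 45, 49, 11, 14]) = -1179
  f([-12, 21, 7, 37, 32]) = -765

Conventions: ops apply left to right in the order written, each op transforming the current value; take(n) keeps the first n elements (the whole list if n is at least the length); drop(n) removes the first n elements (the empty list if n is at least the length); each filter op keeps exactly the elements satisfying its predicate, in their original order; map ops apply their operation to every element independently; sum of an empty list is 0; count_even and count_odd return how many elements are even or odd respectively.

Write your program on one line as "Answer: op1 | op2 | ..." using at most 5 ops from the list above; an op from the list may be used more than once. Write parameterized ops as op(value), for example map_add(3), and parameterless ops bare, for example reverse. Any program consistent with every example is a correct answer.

map_mul(-3) | reverse | map_mul(3) | sum

Check, running the answer program on each example:
  [11, 36, 50, -25, 21, -27] -> [-33, -108, -150, 75, -63, 81] -> [81, -63, 75, -150, -108, -33] -> [243, -189, 225, -450, -324, -99] -> -594
  [24, -24, 12, 45, 49, 11, 14] -> [-72, 72, -36, -135, -147, -33, -42] -> [-42, -33, -147, -135, -36, 72, -72] -> [-126, -99, -441, -405, -108, 216, -216] -> -1179
  [-12, 21, 7, 37, 32] -> [36, -63, -21, -111, -96] -> [-96, -111, -21, -63, 36] -> [-288, -333, -63, -189, 108] -> -765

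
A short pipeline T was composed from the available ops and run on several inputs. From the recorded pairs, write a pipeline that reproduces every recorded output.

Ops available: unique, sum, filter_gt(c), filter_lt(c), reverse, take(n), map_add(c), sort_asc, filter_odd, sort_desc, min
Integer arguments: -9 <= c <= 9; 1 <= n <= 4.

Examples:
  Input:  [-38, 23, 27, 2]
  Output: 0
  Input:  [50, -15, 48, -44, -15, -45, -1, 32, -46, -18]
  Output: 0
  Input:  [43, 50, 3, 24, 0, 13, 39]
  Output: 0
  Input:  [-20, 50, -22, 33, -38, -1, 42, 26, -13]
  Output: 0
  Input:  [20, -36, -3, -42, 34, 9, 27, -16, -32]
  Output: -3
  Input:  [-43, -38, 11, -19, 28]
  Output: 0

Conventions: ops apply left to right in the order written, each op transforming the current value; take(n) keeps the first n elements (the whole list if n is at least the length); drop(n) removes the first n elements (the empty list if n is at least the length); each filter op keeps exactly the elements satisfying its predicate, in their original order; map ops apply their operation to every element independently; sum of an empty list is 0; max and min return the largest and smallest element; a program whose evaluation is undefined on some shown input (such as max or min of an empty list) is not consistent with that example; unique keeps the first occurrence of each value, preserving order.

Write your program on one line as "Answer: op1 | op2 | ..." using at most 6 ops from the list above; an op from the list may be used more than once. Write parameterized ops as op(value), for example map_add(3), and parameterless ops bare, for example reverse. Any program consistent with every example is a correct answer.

filter_odd | filter_gt(-4) | take(2) | filter_lt(-2) | sum

Check, running the answer program on each example:
  [-38, 23, 27, 2] -> [23, 27] -> [23, 27] -> [23, 27] -> [] -> 0
  [50, -15, 48, -44, -15, -45, -1, 32, -46, -18] -> [-15, -15, -45, -1] -> [-1] -> [-1] -> [] -> 0
  [43, 50, 3, 24, 0, 13, 39] -> [43, 3, 13, 39] -> [43, 3, 13, 39] -> [43, 3] -> [] -> 0
  [-20, 50, -22, 33, -38, -1, 42, 26, -13] -> [33, -1, -13] -> [33, -1] -> [33, -1] -> [] -> 0
  [20, -36, -3, -42, 34, 9, 27, -16, -32] -> [-3, 9, 27] -> [-3, 9, 27] -> [-3, 9] -> [-3] -> -3
  [-43, -38, 11, -19, 28] -> [-43, 11, -19] -> [11] -> [11] -> [] -> 0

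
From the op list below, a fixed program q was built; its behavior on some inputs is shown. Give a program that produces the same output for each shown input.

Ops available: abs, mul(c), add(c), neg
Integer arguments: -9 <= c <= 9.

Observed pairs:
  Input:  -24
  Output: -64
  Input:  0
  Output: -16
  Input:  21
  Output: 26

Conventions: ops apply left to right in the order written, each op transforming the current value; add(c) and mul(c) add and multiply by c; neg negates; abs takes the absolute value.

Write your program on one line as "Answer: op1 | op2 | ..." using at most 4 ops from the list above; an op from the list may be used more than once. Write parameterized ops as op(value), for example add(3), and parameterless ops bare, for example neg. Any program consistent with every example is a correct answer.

neg | mul(-2) | add(-9) | add(-7)

Check, running the answer program on each example:
  -24 -> 24 -> -48 -> -57 -> -64
  0 -> 0 -> 0 -> -9 -> -16
  21 -> -21 -> 42 -> 33 -> 26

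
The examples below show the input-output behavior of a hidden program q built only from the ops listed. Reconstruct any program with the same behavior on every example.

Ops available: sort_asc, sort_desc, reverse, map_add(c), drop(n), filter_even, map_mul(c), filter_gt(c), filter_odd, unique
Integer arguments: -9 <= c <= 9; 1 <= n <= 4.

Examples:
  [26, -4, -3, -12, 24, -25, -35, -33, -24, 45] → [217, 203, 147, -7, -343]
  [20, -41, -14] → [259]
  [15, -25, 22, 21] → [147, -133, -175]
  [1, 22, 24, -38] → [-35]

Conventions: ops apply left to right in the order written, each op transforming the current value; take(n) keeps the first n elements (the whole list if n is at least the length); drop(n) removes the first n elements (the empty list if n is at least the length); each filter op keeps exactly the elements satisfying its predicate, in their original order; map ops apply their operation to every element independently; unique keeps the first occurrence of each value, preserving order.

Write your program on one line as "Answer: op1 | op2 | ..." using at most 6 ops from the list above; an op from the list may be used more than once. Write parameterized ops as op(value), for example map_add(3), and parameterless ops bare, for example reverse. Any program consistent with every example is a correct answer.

reverse | map_add(-1) | filter_even | sort_asc | map_add(5) | map_mul(-7)

Check, running the answer program on each example:
  [26, -4, -3, -12, 24, -25, -35, -33, -24, 45] -> [45, -24, -33, -35, -25, 24, -12, -3, -4, 26] -> [44, -25, -34, -36, -26, 23, -13, -4, -5, 25] -> [44, -34, -36, -26, -4] -> [-36, -34, -26, -4, 44] -> [-31, -29, -21, 1, 49] -> [217, 203, 147, -7, -343]
  [20, -41, -14] -> [-14, -41, 20] -> [-15, -42, 19] -> [-42] -> [-42] -> [-37] -> [259]
  [15, -25, 22, 21] -> [21, 22, -25, 15] -> [20, 21, -26, 14] -> [20, -26, 14] -> [-26, 14, 20] -> [-21, 19, 25] -> [147, -133, -175]
  [1, 22, 24, -38] -> [-38, 24, 22, 1] -> [-39, 23, 21, 0] -> [0] -> [0] -> [5] -> [-35]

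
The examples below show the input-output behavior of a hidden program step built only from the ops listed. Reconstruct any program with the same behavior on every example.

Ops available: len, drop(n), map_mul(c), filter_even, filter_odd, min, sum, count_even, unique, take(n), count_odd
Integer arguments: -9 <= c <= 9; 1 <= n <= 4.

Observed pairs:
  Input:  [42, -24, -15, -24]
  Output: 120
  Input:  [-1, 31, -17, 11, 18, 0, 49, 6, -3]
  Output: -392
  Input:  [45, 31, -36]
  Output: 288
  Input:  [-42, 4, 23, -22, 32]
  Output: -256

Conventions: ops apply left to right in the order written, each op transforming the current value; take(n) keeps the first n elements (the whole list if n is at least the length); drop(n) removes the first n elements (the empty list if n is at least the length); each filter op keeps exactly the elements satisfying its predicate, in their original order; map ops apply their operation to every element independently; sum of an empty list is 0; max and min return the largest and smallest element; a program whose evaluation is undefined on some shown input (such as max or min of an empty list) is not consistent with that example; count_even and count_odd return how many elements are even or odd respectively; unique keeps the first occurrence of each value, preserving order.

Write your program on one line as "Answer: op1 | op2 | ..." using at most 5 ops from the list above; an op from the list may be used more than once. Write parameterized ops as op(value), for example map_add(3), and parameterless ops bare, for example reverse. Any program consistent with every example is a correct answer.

map_mul(-8) | unique | drop(2) | min

Check, running the answer program on each example:
  [42, -24, -15, -24] -> [-336, 192, 120, 192] -> [-336, 192, 120] -> [120] -> 120
  [-1, 31, -17, 11, 18, 0, 49, 6, -3] -> [8, -248, 136, -88, -144, 0, -392, -48, 24] -> [8, -248, 136, -88, -144, 0, -392, -48, 24] -> [136, -88, -144, 0, -392, -48, 24] -> -392
  [45, 31, -36] -> [-360, -248, 288] -> [-360, -248, 288] -> [288] -> 288
  [-42, 4, 23, -22, 32] -> [336, -32, -184, 176, -256] -> [336, -32, -184, 176, -256] -> [-184, 176, -256] -> -256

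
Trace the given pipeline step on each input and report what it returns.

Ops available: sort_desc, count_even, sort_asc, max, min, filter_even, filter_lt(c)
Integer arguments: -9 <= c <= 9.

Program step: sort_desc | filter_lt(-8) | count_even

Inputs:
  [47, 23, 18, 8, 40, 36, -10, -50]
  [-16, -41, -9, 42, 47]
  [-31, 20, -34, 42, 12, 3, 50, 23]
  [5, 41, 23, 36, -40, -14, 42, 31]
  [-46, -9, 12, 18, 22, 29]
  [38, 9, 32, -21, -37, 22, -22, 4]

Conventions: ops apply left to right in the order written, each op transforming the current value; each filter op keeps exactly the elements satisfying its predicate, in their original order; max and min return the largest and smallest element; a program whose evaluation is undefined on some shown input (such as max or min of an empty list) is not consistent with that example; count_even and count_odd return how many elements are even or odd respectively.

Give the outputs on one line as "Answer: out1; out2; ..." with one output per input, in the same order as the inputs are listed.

2; 1; 1; 2; 1; 1

Execution, op by op:
  [47, 23, 18, 8, 40, 36, -10, -50] -> [47, 40, 36, 23, 18, 8, -10, -50] -> [-10, -50] -> 2
  [-16, -41, -9, 42, 47] -> [47, 42, -9, -16, -41] -> [-9, -16, -41] -> 1
  [-31, 20, -34, 42, 12, 3, 50, 23] -> [50, 42, 23, 20, 12, 3, -31, -34] -> [-31, -34] -> 1
  [5, 41, 23, 36, -40, -14, 42, 31] -> [42, 41, 36, 31, 23, 5, -14, -40] -> [-14, -40] -> 2
  [-46, -9, 12, 18, 22, 29] -> [29, 22, 18, 12, -9, -46] -> [-9, -46] -> 1
  [38, 9, 32, -21, -37, 22, -22, 4] -> [38, 32, 22, 9, 4, -21, -22, -37] -> [-21, -22, -37] -> 1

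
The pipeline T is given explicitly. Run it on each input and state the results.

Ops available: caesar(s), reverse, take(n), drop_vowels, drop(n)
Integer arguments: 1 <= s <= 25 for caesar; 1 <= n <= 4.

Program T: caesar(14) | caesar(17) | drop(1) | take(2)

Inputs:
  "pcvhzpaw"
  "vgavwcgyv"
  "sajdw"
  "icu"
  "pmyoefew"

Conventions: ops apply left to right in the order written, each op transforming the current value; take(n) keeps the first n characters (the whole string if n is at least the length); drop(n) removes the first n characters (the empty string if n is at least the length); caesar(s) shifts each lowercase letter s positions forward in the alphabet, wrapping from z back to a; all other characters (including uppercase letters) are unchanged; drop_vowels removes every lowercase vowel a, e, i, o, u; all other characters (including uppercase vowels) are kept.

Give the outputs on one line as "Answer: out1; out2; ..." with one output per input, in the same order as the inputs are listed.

Execution, op by op:
  "pcvhzpaw" -> "dqjvndok" -> "uhameufb" -> "hameufb" -> "ha"
  "vgavwcgyv" -> "juojkqumj" -> "alfabhlda" -> "lfabhlda" -> "lf"
  "sajdw" -> "goxrk" -> "xfoib" -> "foib" -> "fo"
  "icu" -> "wqi" -> "nhz" -> "hz" -> "hz"
  "pmyoefew" -> "damcstsk" -> "urdtjkjb" -> "rdtjkjb" -> "rd"

"ha"; "lf"; "fo"; "hz"; "rd"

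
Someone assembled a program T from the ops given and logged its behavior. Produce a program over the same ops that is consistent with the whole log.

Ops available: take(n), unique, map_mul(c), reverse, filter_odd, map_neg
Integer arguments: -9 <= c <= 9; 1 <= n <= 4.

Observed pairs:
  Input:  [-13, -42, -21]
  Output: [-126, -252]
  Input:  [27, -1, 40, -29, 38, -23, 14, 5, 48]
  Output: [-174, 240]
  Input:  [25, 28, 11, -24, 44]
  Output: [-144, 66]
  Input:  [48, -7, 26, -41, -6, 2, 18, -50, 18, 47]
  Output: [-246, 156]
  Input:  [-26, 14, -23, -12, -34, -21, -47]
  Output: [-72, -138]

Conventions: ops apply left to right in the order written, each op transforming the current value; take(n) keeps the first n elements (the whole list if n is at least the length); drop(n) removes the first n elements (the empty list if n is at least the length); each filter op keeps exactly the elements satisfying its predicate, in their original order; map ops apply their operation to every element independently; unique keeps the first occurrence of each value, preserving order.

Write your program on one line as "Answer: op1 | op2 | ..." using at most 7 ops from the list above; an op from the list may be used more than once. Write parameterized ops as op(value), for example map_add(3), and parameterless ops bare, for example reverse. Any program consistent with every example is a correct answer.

map_mul(-6) | unique | take(4) | reverse | map_neg | take(2)

Check, running the answer program on each example:
  [-13, -42, -21] -> [78, 252, 126] -> [78, 252, 126] -> [78, 252, 126] -> [126, 252, 78] -> [-126, -252, -78] -> [-126, -252]
  [27, -1, 40, -29, 38, -23, 14, 5, 48] -> [-162, 6, -240, 174, -228, 138, -84, -30, -288] -> [-162, 6, -240, 174, -228, 138, -84, -30, -288] -> [-162, 6, -240, 174] -> [174, -240, 6, -162] -> [-174, 240, -6, 162] -> [-174, 240]
  [25, 28, 11, -24, 44] -> [-150, -168, -66, 144, -264] -> [-150, -168, -66, 144, -264] -> [-150, -168, -66, 144] -> [144, -66, -168, -150] -> [-144, 66, 168, 150] -> [-144, 66]
  [48, -7, 26, -41, -6, 2, 18, -50, 18, 47] -> [-288, 42, -156, 246, 36, -12, -108, 300, -108, -282] -> [-288, 42, -156, 246, 36, -12, -108, 300, -282] -> [-288, 42, -156, 246] -> [246, -156, 42, -288] -> [-246, 156, -42, 288] -> [-246, 156]
  [-26, 14, -23, -12, -34, -21, -47] -> [156, -84, 138, 72, 204, 126, 282] -> [156, -84, 138, 72, 204, 126, 282] -> [156, -84, 138, 72] -> [72, 138, -84, 156] -> [-72, -138, 84, -156] -> [-72, -138]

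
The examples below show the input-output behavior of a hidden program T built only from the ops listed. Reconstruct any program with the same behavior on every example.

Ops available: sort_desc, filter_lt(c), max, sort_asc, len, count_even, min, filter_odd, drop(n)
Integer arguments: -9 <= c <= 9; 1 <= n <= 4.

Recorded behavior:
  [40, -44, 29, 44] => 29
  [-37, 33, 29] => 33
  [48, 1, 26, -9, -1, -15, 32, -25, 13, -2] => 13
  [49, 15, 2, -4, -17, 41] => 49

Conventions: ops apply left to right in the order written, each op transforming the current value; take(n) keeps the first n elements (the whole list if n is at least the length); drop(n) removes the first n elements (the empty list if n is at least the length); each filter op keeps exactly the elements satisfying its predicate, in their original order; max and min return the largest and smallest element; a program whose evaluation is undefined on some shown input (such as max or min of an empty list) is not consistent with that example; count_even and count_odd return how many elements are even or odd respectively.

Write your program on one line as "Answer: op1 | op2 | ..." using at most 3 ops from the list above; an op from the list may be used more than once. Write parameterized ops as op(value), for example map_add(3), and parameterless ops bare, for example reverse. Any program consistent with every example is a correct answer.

filter_odd | max

Check, running the answer program on each example:
  [40, -44, 29, 44] -> [29] -> 29
  [-37, 33, 29] -> [-37, 33, 29] -> 33
  [48, 1, 26, -9, -1, -15, 32, -25, 13, -2] -> [1, -9, -1, -15, -25, 13] -> 13
  [49, 15, 2, -4, -17, 41] -> [49, 15, -17, 41] -> 49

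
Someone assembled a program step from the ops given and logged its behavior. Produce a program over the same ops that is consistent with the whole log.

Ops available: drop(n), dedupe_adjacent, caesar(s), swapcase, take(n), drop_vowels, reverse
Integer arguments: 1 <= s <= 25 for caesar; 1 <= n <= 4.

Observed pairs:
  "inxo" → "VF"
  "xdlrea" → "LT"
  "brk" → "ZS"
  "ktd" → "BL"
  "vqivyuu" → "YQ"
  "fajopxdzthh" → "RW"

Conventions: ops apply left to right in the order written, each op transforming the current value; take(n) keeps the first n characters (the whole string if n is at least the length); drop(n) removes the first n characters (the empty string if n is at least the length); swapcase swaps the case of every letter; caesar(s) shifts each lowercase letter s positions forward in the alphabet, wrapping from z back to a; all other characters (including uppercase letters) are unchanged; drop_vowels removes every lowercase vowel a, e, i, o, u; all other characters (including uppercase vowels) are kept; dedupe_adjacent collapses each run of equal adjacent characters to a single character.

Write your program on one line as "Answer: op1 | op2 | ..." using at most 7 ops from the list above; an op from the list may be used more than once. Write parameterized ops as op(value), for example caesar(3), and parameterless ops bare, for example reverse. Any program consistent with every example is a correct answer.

caesar(8) | dedupe_adjacent | drop_vowels | drop(1) | take(2) | swapcase

Check, running the answer program on each example:
  "inxo" -> "qvfw" -> "qvfw" -> "qvfw" -> "vfw" -> "vf" -> "VF"
  "xdlrea" -> "fltzmi" -> "fltzmi" -> "fltzm" -> "ltzm" -> "lt" -> "LT"
  "brk" -> "jzs" -> "jzs" -> "jzs" -> "zs" -> "zs" -> "ZS"
  "ktd" -> "sbl" -> "sbl" -> "sbl" -> "bl" -> "bl" -> "BL"
  "vqivyuu" -> "dyqdgcc" -> "dyqdgc" -> "dyqdgc" -> "yqdgc" -> "yq" -> "YQ"
  "fajopxdzthh" -> "nirwxflhbpp" -> "nirwxflhbp" -> "nrwxflhbp" -> "rwxflhbp" -> "rw" -> "RW"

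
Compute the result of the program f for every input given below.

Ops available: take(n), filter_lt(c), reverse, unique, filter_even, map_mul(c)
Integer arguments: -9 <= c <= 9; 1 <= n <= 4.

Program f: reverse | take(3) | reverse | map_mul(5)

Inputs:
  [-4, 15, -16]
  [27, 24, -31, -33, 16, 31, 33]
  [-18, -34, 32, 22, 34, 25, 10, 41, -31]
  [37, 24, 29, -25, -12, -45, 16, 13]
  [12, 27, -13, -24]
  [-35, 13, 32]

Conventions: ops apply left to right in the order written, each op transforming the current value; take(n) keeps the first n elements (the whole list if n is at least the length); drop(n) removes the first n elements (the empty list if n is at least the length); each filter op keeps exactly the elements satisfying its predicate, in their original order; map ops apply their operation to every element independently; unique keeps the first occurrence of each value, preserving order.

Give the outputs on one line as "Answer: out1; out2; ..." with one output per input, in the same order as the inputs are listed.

Execution, op by op:
  [-4, 15, -16] -> [-16, 15, -4] -> [-16, 15, -4] -> [-4, 15, -16] -> [-20, 75, -80]
  [27, 24, -31, -33, 16, 31, 33] -> [33, 31, 16, -33, -31, 24, 27] -> [33, 31, 16] -> [16, 31, 33] -> [80, 155, 165]
  [-18, -34, 32, 22, 34, 25, 10, 41, -31] -> [-31, 41, 10, 25, 34, 22, 32, -34, -18] -> [-31, 41, 10] -> [10, 41, -31] -> [50, 205, -155]
  [37, 24, 29, -25, -12, -45, 16, 13] -> [13, 16, -45, -12, -25, 29, 24, 37] -> [13, 16, -45] -> [-45, 16, 13] -> [-225, 80, 65]
  [12, 27, -13, -24] -> [-24, -13, 27, 12] -> [-24, -13, 27] -> [27, -13, -24] -> [135, -65, -120]
  [-35, 13, 32] -> [32, 13, -35] -> [32, 13, -35] -> [-35, 13, 32] -> [-175, 65, 160]

[-20, 75, -80]; [80, 155, 165]; [50, 205, -155]; [-225, 80, 65]; [135, -65, -120]; [-175, 65, 160]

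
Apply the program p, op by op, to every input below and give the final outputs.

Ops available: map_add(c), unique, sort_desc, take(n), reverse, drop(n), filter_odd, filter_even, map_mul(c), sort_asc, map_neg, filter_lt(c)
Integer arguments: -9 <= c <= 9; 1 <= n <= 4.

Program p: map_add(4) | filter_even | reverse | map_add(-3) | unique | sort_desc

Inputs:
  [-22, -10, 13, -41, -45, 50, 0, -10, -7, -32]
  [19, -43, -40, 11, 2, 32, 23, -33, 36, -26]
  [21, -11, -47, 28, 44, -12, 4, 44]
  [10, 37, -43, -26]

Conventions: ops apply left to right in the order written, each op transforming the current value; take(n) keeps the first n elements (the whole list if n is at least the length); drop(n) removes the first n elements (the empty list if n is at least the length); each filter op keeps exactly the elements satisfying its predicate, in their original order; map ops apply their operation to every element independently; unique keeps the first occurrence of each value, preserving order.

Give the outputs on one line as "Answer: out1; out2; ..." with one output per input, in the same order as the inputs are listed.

Execution, op by op:
  [-22, -10, 13, -41, -45, 50, 0, -10, -7, -32] -> [-18, -6, 17, -37, -41, 54, 4, -6, -3, -28] -> [-18, -6, 54, 4, -6, -28] -> [-28, -6, 4, 54, -6, -18] -> [-31, -9, 1, 51, -9, -21] -> [-31, -9, 1, 51, -21] -> [51, 1, -9, -21, -31]
  [19, -43, -40, 11, 2, 32, 23, -33, 36, -26] -> [23, -39, -36, 15, 6, 36, 27, -29, 40, -22] -> [-36, 6, 36, 40, -22] -> [-22, 40, 36, 6, -36] -> [-25, 37, 33, 3, -39] -> [-25, 37, 33, 3, -39] -> [37, 33, 3, -25, -39]
  [21, -11, -47, 28, 44, -12, 4, 44] -> [25, -7, -43, 32, 48, -8, 8, 48] -> [32, 48, -8, 8, 48] -> [48, 8, -8, 48, 32] -> [45, 5, -11, 45, 29] -> [45, 5, -11, 29] -> [45, 29, 5, -11]
  [10, 37, -43, -26] -> [14, 41, -39, -22] -> [14, -22] -> [-22, 14] -> [-25, 11] -> [-25, 11] -> [11, -25]

[51, 1, -9, -21, -31]; [37, 33, 3, -25, -39]; [45, 29, 5, -11]; [11, -25]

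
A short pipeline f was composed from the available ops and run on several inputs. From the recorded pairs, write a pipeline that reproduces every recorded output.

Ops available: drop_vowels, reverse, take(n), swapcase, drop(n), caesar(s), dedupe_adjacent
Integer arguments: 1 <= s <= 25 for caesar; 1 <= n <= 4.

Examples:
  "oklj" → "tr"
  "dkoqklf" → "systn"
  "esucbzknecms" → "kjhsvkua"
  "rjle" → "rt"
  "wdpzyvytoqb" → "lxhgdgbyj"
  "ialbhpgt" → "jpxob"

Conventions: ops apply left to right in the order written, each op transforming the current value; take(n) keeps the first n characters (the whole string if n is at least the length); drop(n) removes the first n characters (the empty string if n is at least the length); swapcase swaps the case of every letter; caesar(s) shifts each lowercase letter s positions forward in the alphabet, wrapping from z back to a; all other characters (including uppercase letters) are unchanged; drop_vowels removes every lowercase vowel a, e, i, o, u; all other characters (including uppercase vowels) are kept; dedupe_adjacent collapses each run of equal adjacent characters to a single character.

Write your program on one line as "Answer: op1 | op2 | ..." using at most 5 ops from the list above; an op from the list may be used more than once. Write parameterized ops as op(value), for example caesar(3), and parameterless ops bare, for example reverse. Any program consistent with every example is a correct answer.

drop_vowels | caesar(15) | drop(1) | caesar(19)

Check, running the answer program on each example:
  "oklj" -> "klj" -> "zay" -> "ay" -> "tr"
  "dkoqklf" -> "dkqklf" -> "szfzau" -> "zfzau" -> "systn"
  "esucbzknecms" -> "scbzkncms" -> "hrqozcrbh" -> "rqozcrbh" -> "kjhsvkua"
  "rjle" -> "rjl" -> "gya" -> "ya" -> "rt"
  "wdpzyvytoqb" -> "wdpzyvytqb" -> "lseonknifq" -> "seonknifq" -> "lxhgdgbyj"
  "ialbhpgt" -> "lbhpgt" -> "aqwevi" -> "qwevi" -> "jpxob"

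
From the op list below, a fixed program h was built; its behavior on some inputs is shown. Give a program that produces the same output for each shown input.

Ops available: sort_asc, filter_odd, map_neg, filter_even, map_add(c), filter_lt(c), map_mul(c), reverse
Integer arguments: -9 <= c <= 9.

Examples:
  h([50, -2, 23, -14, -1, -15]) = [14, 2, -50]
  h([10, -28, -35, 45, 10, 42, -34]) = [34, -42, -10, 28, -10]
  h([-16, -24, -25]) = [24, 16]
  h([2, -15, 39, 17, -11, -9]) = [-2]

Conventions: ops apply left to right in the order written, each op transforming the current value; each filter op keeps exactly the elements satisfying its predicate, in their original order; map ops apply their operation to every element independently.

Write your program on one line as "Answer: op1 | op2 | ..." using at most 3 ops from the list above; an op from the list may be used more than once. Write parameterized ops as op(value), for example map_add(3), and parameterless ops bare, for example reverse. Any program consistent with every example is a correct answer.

map_neg | filter_even | reverse

Check, running the answer program on each example:
  [50, -2, 23, -14, -1, -15] -> [-50, 2, -23, 14, 1, 15] -> [-50, 2, 14] -> [14, 2, -50]
  [10, -28, -35, 45, 10, 42, -34] -> [-10, 28, 35, -45, -10, -42, 34] -> [-10, 28, -10, -42, 34] -> [34, -42, -10, 28, -10]
  [-16, -24, -25] -> [16, 24, 25] -> [16, 24] -> [24, 16]
  [2, -15, 39, 17, -11, -9] -> [-2, 15, -39, -17, 11, 9] -> [-2] -> [-2]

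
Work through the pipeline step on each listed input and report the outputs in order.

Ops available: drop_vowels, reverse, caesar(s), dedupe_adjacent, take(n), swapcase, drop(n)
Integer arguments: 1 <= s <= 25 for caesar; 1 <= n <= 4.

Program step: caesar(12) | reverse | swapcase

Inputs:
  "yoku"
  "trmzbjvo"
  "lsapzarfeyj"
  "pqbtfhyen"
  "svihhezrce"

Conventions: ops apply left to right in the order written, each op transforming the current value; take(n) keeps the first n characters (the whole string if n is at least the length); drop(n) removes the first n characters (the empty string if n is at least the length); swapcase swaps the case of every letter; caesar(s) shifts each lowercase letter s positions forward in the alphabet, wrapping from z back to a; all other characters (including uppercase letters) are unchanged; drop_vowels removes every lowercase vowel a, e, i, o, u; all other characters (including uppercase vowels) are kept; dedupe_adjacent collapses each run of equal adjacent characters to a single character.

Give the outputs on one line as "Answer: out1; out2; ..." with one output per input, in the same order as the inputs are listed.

"GWAK"; "AHVNLYDF"; "VKQRDMLBMEX"; "ZQKTRFNCB"; "QODLQTTUHE"

Execution, op by op:
  "yoku" -> "kawg" -> "gwak" -> "GWAK"
  "trmzbjvo" -> "fdylnvha" -> "ahvnlydf" -> "AHVNLYDF"
  "lsapzarfeyj" -> "xemblmdrqkv" -> "vkqrdmlbmex" -> "VKQRDMLBMEX"
  "pqbtfhyen" -> "bcnfrtkqz" -> "zqktrfncb" -> "ZQKTRFNCB"
  "svihhezrce" -> "ehuttqldoq" -> "qodlqttuhe" -> "QODLQTTUHE"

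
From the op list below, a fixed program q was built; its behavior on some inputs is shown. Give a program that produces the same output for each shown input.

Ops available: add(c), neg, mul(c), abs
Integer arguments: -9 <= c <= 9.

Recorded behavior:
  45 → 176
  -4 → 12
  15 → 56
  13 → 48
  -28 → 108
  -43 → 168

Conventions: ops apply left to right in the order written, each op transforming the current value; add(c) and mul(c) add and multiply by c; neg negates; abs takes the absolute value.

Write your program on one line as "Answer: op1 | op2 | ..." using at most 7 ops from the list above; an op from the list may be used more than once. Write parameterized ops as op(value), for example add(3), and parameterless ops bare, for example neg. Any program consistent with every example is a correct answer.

neg | abs | add(-2) | add(1) | neg | mul(-4)

Check, running the answer program on each example:
  45 -> -45 -> 45 -> 43 -> 44 -> -44 -> 176
  -4 -> 4 -> 4 -> 2 -> 3 -> -3 -> 12
  15 -> -15 -> 15 -> 13 -> 14 -> -14 -> 56
  13 -> -13 -> 13 -> 11 -> 12 -> -12 -> 48
  -28 -> 28 -> 28 -> 26 -> 27 -> -27 -> 108
  -43 -> 43 -> 43 -> 41 -> 42 -> -42 -> 168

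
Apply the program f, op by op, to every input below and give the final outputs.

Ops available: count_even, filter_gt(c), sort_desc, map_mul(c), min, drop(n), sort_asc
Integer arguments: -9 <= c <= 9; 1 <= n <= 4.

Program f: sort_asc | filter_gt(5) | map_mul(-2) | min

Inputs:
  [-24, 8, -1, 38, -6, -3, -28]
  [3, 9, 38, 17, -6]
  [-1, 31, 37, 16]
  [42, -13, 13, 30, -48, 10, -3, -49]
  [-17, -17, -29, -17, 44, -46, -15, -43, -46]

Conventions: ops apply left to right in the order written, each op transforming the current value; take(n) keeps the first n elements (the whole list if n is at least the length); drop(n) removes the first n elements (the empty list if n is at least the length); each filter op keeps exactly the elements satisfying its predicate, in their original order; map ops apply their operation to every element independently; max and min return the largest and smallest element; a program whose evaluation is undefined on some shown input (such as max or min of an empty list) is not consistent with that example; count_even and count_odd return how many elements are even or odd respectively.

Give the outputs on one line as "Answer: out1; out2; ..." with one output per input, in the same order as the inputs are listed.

-76; -76; -74; -84; -88

Execution, op by op:
  [-24, 8, -1, 38, -6, -3, -28] -> [-28, -24, -6, -3, -1, 8, 38] -> [8, 38] -> [-16, -76] -> -76
  [3, 9, 38, 17, -6] -> [-6, 3, 9, 17, 38] -> [9, 17, 38] -> [-18, -34, -76] -> -76
  [-1, 31, 37, 16] -> [-1, 16, 31, 37] -> [16, 31, 37] -> [-32, -62, -74] -> -74
  [42, -13, 13, 30, -48, 10, -3, -49] -> [-49, -48, -13, -3, 10, 13, 30, 42] -> [10, 13, 30, 42] -> [-20, -26, -60, -84] -> -84
  [-17, -17, -29, -17, 44, -46, -15, -43, -46] -> [-46, -46, -43, -29, -17, -17, -17, -15, 44] -> [44] -> [-88] -> -88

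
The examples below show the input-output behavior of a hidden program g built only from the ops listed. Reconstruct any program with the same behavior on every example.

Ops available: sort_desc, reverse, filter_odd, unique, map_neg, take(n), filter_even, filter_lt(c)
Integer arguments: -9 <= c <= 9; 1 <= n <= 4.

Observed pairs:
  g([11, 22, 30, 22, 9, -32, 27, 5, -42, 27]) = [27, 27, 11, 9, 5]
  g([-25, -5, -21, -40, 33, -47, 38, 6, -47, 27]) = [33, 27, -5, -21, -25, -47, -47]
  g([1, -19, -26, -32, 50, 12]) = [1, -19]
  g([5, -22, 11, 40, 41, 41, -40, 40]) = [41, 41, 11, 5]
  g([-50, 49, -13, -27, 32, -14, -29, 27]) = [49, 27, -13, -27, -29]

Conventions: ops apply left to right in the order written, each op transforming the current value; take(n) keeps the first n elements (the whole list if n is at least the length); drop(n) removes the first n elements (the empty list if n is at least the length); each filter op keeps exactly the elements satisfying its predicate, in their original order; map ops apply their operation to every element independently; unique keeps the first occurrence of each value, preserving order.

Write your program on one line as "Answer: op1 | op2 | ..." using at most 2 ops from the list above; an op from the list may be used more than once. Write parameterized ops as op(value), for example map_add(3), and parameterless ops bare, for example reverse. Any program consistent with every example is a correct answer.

sort_desc | filter_odd

Check, running the answer program on each example:
  [11, 22, 30, 22, 9, -32, 27, 5, -42, 27] -> [30, 27, 27, 22, 22, 11, 9, 5, -32, -42] -> [27, 27, 11, 9, 5]
  [-25, -5, -21, -40, 33, -47, 38, 6, -47, 27] -> [38, 33, 27, 6, -5, -21, -25, -40, -47, -47] -> [33, 27, -5, -21, -25, -47, -47]
  [1, -19, -26, -32, 50, 12] -> [50, 12, 1, -19, -26, -32] -> [1, -19]
  [5, -22, 11, 40, 41, 41, -40, 40] -> [41, 41, 40, 40, 11, 5, -22, -40] -> [41, 41, 11, 5]
  [-50, 49, -13, -27, 32, -14, -29, 27] -> [49, 32, 27, -13, -14, -27, -29, -50] -> [49, 27, -13, -27, -29]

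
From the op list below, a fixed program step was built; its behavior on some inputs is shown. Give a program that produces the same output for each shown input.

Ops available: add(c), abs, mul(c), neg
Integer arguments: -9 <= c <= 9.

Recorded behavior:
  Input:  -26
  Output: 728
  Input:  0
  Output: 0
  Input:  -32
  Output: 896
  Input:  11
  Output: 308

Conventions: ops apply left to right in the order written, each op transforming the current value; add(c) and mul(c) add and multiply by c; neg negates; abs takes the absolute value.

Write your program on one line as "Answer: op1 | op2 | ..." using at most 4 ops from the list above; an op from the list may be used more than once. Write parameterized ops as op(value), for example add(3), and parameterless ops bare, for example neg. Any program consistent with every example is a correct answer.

neg | mul(-7) | mul(-4) | abs

Check, running the answer program on each example:
  -26 -> 26 -> -182 -> 728 -> 728
  0 -> 0 -> 0 -> 0 -> 0
  -32 -> 32 -> -224 -> 896 -> 896
  11 -> -11 -> 77 -> -308 -> 308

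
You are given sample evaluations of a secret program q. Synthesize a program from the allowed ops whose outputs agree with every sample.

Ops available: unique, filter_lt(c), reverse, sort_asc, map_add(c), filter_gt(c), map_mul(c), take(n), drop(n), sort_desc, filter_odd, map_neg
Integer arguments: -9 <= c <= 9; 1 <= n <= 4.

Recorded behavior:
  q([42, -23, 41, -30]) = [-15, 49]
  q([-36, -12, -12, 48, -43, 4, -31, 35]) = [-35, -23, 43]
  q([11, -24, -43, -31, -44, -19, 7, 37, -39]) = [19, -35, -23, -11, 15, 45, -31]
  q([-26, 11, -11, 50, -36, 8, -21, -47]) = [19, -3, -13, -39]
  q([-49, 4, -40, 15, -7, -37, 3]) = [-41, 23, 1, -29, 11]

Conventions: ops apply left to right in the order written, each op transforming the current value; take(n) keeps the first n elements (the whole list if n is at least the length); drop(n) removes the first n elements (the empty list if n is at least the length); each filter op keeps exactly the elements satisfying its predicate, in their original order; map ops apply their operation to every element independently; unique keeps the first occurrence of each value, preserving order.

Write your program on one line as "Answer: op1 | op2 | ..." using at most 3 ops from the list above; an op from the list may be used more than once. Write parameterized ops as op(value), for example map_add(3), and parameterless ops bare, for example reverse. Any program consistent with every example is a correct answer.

filter_odd | map_add(8)

Check, running the answer program on each example:
  [42, -23, 41, -30] -> [-23, 41] -> [-15, 49]
  [-36, -12, -12, 48, -43, 4, -31, 35] -> [-43, -31, 35] -> [-35, -23, 43]
  [11, -24, -43, -31, -44, -19, 7, 37, -39] -> [11, -43, -31, -19, 7, 37, -39] -> [19, -35, -23, -11, 15, 45, -31]
  [-26, 11, -11, 50, -36, 8, -21, -47] -> [11, -11, -21, -47] -> [19, -3, -13, -39]
  [-49, 4, -40, 15, -7, -37, 3] -> [-49, 15, -7, -37, 3] -> [-41, 23, 1, -29, 11]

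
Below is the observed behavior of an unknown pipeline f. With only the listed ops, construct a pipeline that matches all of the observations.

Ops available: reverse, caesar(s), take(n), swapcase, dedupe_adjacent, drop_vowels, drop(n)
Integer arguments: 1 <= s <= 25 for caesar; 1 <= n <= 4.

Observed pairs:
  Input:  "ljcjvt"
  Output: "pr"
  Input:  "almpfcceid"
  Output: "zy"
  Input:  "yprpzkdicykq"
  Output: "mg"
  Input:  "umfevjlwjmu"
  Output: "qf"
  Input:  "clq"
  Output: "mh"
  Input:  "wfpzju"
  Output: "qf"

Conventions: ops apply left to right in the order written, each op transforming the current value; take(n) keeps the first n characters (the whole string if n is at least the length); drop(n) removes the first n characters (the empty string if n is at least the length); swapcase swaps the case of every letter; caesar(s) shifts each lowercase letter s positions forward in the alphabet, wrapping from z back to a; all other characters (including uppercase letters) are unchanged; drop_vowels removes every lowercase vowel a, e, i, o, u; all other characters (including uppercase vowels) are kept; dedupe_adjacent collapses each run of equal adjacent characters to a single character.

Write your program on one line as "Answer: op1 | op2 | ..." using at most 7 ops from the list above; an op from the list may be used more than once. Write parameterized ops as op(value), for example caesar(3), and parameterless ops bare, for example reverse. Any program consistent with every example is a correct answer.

dedupe_adjacent | reverse | caesar(4) | caesar(18) | drop_vowels | take(2)

Check, running the answer program on each example:
  "ljcjvt" -> "ljcjvt" -> "tvjcjl" -> "xzngnp" -> "prfyfh" -> "prfyfh" -> "pr"
  "almpfcceid" -> "almpfceid" -> "diecfpmla" -> "hmigjtqpe" -> "zeayblihw" -> "zyblhw" -> "zy"
  "yprpzkdicykq" -> "yprpzkdicykq" -> "qkycidkzprpy" -> "uocgmhodtvtc" -> "mguyezgvlnlu" -> "mgyzgvlnl" -> "mg"
  "umfevjlwjmu" -> "umfevjlwjmu" -> "umjwljvefmu" -> "yqnapnzijqy" -> "qifshfrabiq" -> "qfshfrbq" -> "qf"
  "clq" -> "clq" -> "qlc" -> "upg" -> "mhy" -> "mhy" -> "mh"
  "wfpzju" -> "wfpzju" -> "ujzpfw" -> "yndtja" -> "qfvlbs" -> "qfvlbs" -> "qf"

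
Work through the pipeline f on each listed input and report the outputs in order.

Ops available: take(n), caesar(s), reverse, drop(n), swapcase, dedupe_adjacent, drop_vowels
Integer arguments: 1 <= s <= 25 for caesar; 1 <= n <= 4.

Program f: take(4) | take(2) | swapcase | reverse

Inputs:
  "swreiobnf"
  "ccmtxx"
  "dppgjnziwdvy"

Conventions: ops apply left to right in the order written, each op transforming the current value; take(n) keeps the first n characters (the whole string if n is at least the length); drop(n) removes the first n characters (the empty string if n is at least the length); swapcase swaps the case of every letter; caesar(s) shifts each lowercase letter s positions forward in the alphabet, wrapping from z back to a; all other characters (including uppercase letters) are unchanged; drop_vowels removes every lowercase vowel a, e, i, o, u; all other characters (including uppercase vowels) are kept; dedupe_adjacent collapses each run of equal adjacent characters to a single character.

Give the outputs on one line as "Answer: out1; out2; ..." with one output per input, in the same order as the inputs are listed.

Execution, op by op:
  "swreiobnf" -> "swre" -> "sw" -> "SW" -> "WS"
  "ccmtxx" -> "ccmt" -> "cc" -> "CC" -> "CC"
  "dppgjnziwdvy" -> "dppg" -> "dp" -> "DP" -> "PD"

"WS"; "CC"; "PD"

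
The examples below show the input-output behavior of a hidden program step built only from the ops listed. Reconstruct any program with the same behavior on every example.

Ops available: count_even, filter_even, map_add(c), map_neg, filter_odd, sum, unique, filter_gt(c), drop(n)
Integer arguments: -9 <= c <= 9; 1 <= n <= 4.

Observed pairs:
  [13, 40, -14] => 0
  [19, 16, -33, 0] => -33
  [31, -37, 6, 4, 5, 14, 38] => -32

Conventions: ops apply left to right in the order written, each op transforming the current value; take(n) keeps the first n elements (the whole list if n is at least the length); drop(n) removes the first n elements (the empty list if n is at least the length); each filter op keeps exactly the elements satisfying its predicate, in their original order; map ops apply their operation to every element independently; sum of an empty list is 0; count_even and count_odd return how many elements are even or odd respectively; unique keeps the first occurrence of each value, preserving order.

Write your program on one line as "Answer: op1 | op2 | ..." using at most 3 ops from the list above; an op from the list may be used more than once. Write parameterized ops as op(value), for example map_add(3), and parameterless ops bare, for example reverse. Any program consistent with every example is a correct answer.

filter_odd | drop(1) | sum

Check, running the answer program on each example:
  [13, 40, -14] -> [13] -> [] -> 0
  [19, 16, -33, 0] -> [19, -33] -> [-33] -> -33
  [31, -37, 6, 4, 5, 14, 38] -> [31, -37, 5] -> [-37, 5] -> -32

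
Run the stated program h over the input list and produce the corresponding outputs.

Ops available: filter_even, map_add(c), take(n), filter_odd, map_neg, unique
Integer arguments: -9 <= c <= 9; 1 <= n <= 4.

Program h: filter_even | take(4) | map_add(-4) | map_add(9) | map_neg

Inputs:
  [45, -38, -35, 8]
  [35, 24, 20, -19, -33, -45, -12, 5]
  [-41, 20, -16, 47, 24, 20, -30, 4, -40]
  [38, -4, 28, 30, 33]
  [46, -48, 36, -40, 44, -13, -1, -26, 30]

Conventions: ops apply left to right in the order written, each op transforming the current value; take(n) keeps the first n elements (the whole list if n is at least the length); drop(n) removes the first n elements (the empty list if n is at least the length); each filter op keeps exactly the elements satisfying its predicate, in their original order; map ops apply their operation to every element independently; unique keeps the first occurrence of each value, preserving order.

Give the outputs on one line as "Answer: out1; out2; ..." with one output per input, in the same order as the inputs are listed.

[33, -13]; [-29, -25, 7]; [-25, 11, -29, -25]; [-43, -1, -33, -35]; [-51, 43, -41, 35]

Execution, op by op:
  [45, -38, -35, 8] -> [-38, 8] -> [-38, 8] -> [-42, 4] -> [-33, 13] -> [33, -13]
  [35, 24, 20, -19, -33, -45, -12, 5] -> [24, 20, -12] -> [24, 20, -12] -> [20, 16, -16] -> [29, 25, -7] -> [-29, -25, 7]
  [-41, 20, -16, 47, 24, 20, -30, 4, -40] -> [20, -16, 24, 20, -30, 4, -40] -> [20, -16, 24, 20] -> [16, -20, 20, 16] -> [25, -11, 29, 25] -> [-25, 11, -29, -25]
  [38, -4, 28, 30, 33] -> [38, -4, 28, 30] -> [38, -4, 28, 30] -> [34, -8, 24, 26] -> [43, 1, 33, 35] -> [-43, -1, -33, -35]
  [46, -48, 36, -40, 44, -13, -1, -26, 30] -> [46, -48, 36, -40, 44, -26, 30] -> [46, -48, 36, -40] -> [42, -52, 32, -44] -> [51, -43, 41, -35] -> [-51, 43, -41, 35]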